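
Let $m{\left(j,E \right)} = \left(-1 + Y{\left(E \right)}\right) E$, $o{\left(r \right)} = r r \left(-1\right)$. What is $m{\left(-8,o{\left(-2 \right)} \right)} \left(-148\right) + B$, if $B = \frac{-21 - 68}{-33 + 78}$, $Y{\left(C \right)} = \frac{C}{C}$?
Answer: $- \frac{89}{45} \approx -1.9778$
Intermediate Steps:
$Y{\left(C \right)} = 1$
$o{\left(r \right)} = - r^{2}$ ($o{\left(r \right)} = r^{2} \left(-1\right) = - r^{2}$)
$m{\left(j,E \right)} = 0$ ($m{\left(j,E \right)} = \left(-1 + 1\right) E = 0 E = 0$)
$B = - \frac{89}{45} \approx -1.9778$
$m{\left(-8,o{\left(-2 \right)} \right)} \left(-148\right) + B = 0 \left(-148\right) - \frac{89}{45} = 0 - \frac{89}{45} = - \frac{89}{45}$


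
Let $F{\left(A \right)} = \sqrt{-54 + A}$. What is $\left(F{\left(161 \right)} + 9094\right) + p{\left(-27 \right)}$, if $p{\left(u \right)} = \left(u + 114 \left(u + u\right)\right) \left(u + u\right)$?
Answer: $342976 + \sqrt{107} \approx 3.4299 \cdot 10^{5}$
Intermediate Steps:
$p{\left(u \right)} = 458 u^{2}$ ($p{\left(u \right)} = \left(u + 114 \cdot 2 u\right) 2 u = \left(u + 228 u\right) 2 u = 229 u 2 u = 458 u^{2}$)
$\left(F{\left(161 \right)} + 9094\right) + p{\left(-27 \right)} = \left(\sqrt{-54 + 161} + 9094\right) + 458 \left(-27\right)^{2} = \left(\sqrt{107} + 9094\right) + 458 \cdot 729 = \left(9094 + \sqrt{107}\right) + 333882 = 342976 + \sqrt{107}$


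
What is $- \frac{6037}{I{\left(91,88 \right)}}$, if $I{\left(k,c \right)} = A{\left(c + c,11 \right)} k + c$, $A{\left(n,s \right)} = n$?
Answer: $- \frac{6037}{16104} \approx -0.37488$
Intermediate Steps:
$I{\left(k,c \right)} = c + 2 c k$ ($I{\left(k,c \right)} = \left(c + c\right) k + c = 2 c k + c = c + 2 c k$)
$- \frac{6037}{I{\left(91,88 \right)}} = - \frac{6037}{88 \left(1 + 2 \cdot 91\right)} = - \frac{6037}{88 \left(1 + 182\right)} = - \frac{6037}{88 \cdot 183} = - \frac{6037}{16104}$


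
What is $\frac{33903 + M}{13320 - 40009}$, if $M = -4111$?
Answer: $- \frac{29792}{26689} \approx -1.1163$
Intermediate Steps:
$\frac{33903 + M}{13320 - 40009} = \frac{33903 - 4111}{13320 - 40009} = \frac{29792}{-26689} = 29792 \left(- \frac{1}{26689}\right) = - \frac{29792}{26689}$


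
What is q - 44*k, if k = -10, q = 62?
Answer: 502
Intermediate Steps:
q - 44*k = 62 - 44*(-10) = 62 + 440 = 502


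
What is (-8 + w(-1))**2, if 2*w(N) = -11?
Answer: 729/4 ≈ 182.25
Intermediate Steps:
w(N) = -11/2 (w(N) = (1/2)*(-11) = -11/2)
(-8 + w(-1))**2 = (-8 - 11/2)**2 = (-27/2)**2 = 729/4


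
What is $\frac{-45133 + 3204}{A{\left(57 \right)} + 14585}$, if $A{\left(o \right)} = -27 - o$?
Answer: $- \frac{41929}{14501} \approx -2.8915$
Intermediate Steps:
$\frac{-45133 + 3204}{A{\left(57 \right)} + 14585} = \frac{-45133 + 3204}{\left(-27 - 57\right) + 14585} = - \frac{41929}{\left(-27 - 57\right) + 14585} = - \frac{41929}{-84 + 14585} = - \frac{41929}{14501}$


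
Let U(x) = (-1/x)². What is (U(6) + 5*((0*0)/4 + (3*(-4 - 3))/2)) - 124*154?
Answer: -689345/36 ≈ -19148.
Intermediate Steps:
U(x) = x⁻²
(U(6) + 5*((0*0)/4 + (3*(-4 - 3))/2)) - 124*154 = (6⁻² + 5*((0*0)/4 + (3*(-4 - 3))/2)) - 124*154 = (1/36 + 5*(0*(¼) + (3*(-7))*(½))) - 19096 = (1/36 + 5*(0 - 21*½)) - 19096 = (1/36 + 5*(0 - 21/2)) - 19096 = (1/36 + 5*(-21/2)) - 19096 = (1/36 - 105/2) - 19096 = -1889/36 - 19096 = -689345/36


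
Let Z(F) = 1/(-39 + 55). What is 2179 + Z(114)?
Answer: 34865/16 ≈ 2179.1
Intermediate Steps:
Z(F) = 1/16
2179 + Z(114) = 2179 + 1/16 = 34865/16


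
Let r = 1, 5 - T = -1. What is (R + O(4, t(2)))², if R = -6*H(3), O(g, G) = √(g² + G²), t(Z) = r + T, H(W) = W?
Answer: (18 - √65)² ≈ 98.759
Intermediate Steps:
T = 6 (T = 5 - 1*(-1) = 5 + 1 = 6)
t(Z) = 7 (t(Z) = 1 + 6 = 7)
O(g, G) = √(G² + g²)
R = -18 (R = -6*3 = -18)
(R + O(4, t(2)))² = (-18 + √(7² + 4²))² = (-18 + √(49 + 16))² = (-18 + √65)²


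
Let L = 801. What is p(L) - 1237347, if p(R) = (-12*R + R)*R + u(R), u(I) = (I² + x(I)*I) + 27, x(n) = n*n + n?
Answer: 506910672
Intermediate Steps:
x(n) = n + n² (x(n) = n² + n = n + n²)
u(I) = 27 + I² + I²*(1 + I) (u(I) = (I² + (I*(1 + I))*I) + 27 = (I² + I²*(1 + I)) + 27 = 27 + I² + I²*(1 + I))
p(R) = 27 + R³ - 9*R² (p(R) = (-12*R + R)*R + (27 + R³ + 2*R²) = (-11*R)*R + (27 + R³ + 2*R²) = -11*R² + (27 + R³ + 2*R²) = 27 + R³ - 9*R²)
p(L) - 1237347 = (27 + 801³ - 9*801²) - 1237347 = (27 + 513922401 - 9*641601) - 1237347 = (27 + 513922401 - 5774409) - 1237347 = 508148019 - 1237347 = 506910672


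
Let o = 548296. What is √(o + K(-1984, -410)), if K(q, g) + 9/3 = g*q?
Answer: √1361733 ≈ 1166.9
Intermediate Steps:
K(q, g) = -3 + g*q
√(o + K(-1984, -410)) = √(548296 + (-3 - 410*(-1984))) = √(548296 + (-3 + 813440)) = √(548296 + 813437) = √1361733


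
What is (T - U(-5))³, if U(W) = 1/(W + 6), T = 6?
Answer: 125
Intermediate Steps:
U(W) = 1/(6 + W)
(T - U(-5))³ = (6 - 1/(6 - 5))³ = (6 - 1/1)³ = (6 - 1*1)³ = (6 - 1)³ = 5³ = 125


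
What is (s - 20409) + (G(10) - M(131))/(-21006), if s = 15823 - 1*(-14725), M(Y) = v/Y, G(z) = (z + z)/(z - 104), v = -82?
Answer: 218552805899/21555657 ≈ 10139.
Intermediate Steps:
G(z) = 2*z/(-104 + z) (G(z) = (2*z)/(-104 + z) = 2*z/(-104 + z))
M(Y) = -82/Y
s = 30548 (s = 15823 + 14725 = 30548)
(s - 20409) + (G(10) - M(131))/(-21006) = (30548 - 20409) + (2*10/(-104 + 10) - (-82)/131)/(-21006) = 10139 + (2*10/(-94) - (-82)/131)*(-1/21006) = 10139 + (2*10*(-1/94) - 1*(-82/131))*(-1/21006) = 10139 + (-10/47 + 82/131)*(-1/21006) = 10139 + (2544/6157)*(-1/21006) = 10139 - 424/21555657 = 218552805899/21555657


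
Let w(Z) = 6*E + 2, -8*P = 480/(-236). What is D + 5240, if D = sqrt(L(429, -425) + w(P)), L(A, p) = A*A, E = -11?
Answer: 5240 + sqrt(183977) ≈ 5668.9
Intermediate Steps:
P = 15/59 (P = -60/(-236) = -60*(-1)/236 = -1/8*(-120/59) = 15/59 ≈ 0.25424)
L(A, p) = A**2
w(Z) = -64 (w(Z) = 6*(-11) + 2 = -66 + 2 = -64)
D = sqrt(183977) (D = sqrt(429**2 - 64) = sqrt(184041 - 64) = sqrt(183977) ≈ 428.93)
D + 5240 = sqrt(183977) + 5240 = 5240 + sqrt(183977)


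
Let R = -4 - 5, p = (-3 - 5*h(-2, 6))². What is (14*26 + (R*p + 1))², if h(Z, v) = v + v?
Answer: 1250046736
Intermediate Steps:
h(Z, v) = 2*v
p = 3969 (p = (-3 - 10*6)² = (-3 - 5*12)² = (-3 - 60)² = (-63)² = 3969)
R = -9
(14*26 + (R*p + 1))² = (14*26 + (-9*3969 + 1))² = (364 + (-35721 + 1))² = (364 - 35720)² = (-35356)² = 1250046736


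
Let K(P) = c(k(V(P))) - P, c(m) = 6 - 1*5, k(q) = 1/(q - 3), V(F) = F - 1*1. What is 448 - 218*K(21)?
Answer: 4808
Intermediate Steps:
V(F) = -1 + F (V(F) = F - 1 = -1 + F)
k(q) = 1/(-3 + q)
c(m) = 1 (c(m) = 6 - 5 = 1)
K(P) = 1 - P
448 - 218*K(21) = 448 - 218*(1 - 1*21) = 448 - 218*(1 - 21) = 448 - 218*(-20) = 448 + 4360 = 4808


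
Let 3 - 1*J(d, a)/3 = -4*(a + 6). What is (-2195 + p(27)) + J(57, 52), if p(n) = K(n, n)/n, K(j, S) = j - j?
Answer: -1490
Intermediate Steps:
K(j, S) = 0
p(n) = 0 (p(n) = 0/n = 0)
J(d, a) = 81 + 12*a (J(d, a) = 9 - (-12)*(a + 6) = 9 - (-12)*(6 + a) = 9 - 3*(-24 - 4*a) = 9 + (72 + 12*a) = 81 + 12*a)
(-2195 + p(27)) + J(57, 52) = (-2195 + 0) + (81 + 12*52) = -2195 + (81 + 624) = -2195 + 705 = -1490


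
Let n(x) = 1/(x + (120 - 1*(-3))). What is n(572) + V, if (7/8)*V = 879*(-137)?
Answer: -669551873/4865 ≈ -1.3763e+5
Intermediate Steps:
n(x) = 1/(123 + x) (n(x) = 1/(x + (120 + 3)) = 1/(x + 123) = 1/(123 + x))
V = -963384/7 (V = 8*(879*(-137))/7 = (8/7)*(-120423) = -963384/7 ≈ -1.3763e+5)
n(572) + V = 1/(123 + 572) - 963384/7 = 1/695 - 963384/7 = -669551873/4865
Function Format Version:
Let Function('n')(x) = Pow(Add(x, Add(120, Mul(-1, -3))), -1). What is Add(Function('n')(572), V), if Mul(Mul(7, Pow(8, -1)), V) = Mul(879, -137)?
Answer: Rational(-669551873, 4865) ≈ -1.3763e+5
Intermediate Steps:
Function('n')(x) = Pow(Add(123, x), -1) (Function('n')(x) = Pow(Add(x, Add(120, 3)), -1) = Pow(Add(x, 123), -1) = Pow(Add(123, x), -1))
V = Rational(-963384, 7) (V = Mul(Rational(8, 7), Mul(879, -137)) = Mul(Rational(8, 7), -120423) = Rational(-963384, 7) ≈ -1.3763e+5)
Add(Function('n')(572), V) = Add(Pow(Add(123, 572), -1), Rational(-963384, 7)) = Add(Pow(695, -1), Rational(-963384, 7)) = Add(Rational(1, 695), Rational(-963384, 7)) = Rational(-669551873, 4865)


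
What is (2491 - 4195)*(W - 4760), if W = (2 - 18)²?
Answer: 7674816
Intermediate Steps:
W = 256 (W = (-16)² = 256)
(2491 - 4195)*(W - 4760) = (2491 - 4195)*(256 - 4760) = -1704*(-4504) = 7674816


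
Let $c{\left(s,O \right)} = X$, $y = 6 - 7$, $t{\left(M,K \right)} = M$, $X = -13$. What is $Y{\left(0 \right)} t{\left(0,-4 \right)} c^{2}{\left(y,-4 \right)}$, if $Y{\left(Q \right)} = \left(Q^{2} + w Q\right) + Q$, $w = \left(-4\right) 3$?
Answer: $0$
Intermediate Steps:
$w = -12$
$y = -1$ ($y = 6 - 7 = -1$)
$c{\left(s,O \right)} = -13$
$Y{\left(Q \right)} = Q^{2} - 11 Q$ ($Y{\left(Q \right)} = \left(Q^{2} - 12 Q\right) + Q = Q^{2} - 11 Q$)
$Y{\left(0 \right)} t{\left(0,-4 \right)} c^{2}{\left(y,-4 \right)} = 0 \left(-11 + 0\right) 0 \left(-13\right)^{2} = 0 \left(-11\right) 0 \cdot 169 = 0 \cdot 0 \cdot 169 = 0 \cdot 169 = 0$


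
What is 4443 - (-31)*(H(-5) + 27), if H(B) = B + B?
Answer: 4970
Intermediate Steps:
H(B) = 2*B
4443 - (-31)*(H(-5) + 27) = 4443 - (-31)*(2*(-5) + 27) = 4443 - (-31)*(-10 + 27) = 4443 - (-31)*17 = 4443 - 1*(-527) = 4443 + 527 = 4970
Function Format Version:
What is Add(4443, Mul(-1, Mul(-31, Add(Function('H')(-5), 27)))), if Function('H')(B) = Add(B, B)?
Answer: 4970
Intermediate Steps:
Function('H')(B) = Mul(2, B)
Add(4443, Mul(-1, Mul(-31, Add(Function('H')(-5), 27)))) = Add(4443, Mul(-1, Mul(-31, Add(Mul(2, -5), 27)))) = Add(4443, Mul(-1, Mul(-31, Add(-10, 27)))) = Add(4443, Mul(-1, Mul(-31, 17))) = Add(4443, Mul(-1, -527)) = Add(4443, 527) = 4970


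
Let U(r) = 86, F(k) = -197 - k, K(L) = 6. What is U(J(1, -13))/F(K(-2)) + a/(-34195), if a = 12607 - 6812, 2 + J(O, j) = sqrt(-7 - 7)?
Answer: -117633/198331 ≈ -0.59311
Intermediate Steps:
J(O, j) = -2 + I*sqrt(14) (J(O, j) = -2 + sqrt(-7 - 7) = -2 + sqrt(-14) = -2 + I*sqrt(14))
a = 5795
U(J(1, -13))/F(K(-2)) + a/(-34195) = 86/(-197 - 1*6) + 5795/(-34195) = 86/(-197 - 6) + 5795*(-1/34195) = 86/(-203) - 1159/6839 = 86*(-1/203) - 1159/6839 = -86/203 - 1159/6839 = -117633/198331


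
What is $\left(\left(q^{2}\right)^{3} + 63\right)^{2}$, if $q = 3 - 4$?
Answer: $4096$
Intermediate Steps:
$q = -1$ ($q = 3 - 4 = -1$)
$\left(\left(q^{2}\right)^{3} + 63\right)^{2} = \left(\left(\left(-1\right)^{2}\right)^{3} + 63\right)^{2} = \left(1^{3} + 63\right)^{2} = \left(1 + 63\right)^{2} = 64^{2} = 4096$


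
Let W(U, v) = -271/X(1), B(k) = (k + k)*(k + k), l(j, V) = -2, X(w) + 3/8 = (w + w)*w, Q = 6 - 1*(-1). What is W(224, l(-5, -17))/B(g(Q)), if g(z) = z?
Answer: -542/637 ≈ -0.85086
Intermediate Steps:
Q = 7 (Q = 6 + 1 = 7)
X(w) = -3/8 + 2*w² (X(w) = -3/8 + (w + w)*w = -3/8 + (2*w)*w = -3/8 + 2*w²)
B(k) = 4*k² (B(k) = (2*k)*(2*k) = 4*k²)
W(U, v) = -2168/13 (W(U, v) = -271/(-3/8 + 2*1²) = -271/(-3/8 + 2*1) = -271/(-3/8 + 2) = -271/13/8 = -271*8/13 = -2168/13)
W(224, l(-5, -17))/B(g(Q)) = -2168/(13*(4*7²)) = -2168/(13*(4*49)) = -2168/13/196 = -2168/13*1/196 = -542/637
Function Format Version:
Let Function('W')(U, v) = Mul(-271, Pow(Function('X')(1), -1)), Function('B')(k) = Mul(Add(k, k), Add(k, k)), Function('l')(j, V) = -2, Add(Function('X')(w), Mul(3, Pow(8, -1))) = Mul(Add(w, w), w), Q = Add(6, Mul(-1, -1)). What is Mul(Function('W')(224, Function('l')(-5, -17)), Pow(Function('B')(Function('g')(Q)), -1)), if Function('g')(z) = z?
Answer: Rational(-542, 637) ≈ -0.85086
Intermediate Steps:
Q = 7 (Q = Add(6, 1) = 7)
Function('X')(w) = Add(Rational(-3, 8), Mul(2, Pow(w, 2))) (Function('X')(w) = Add(Rational(-3, 8), Mul(Add(w, w), w)) = Add(Rational(-3, 8), Mul(Mul(2, w), w)) = Add(Rational(-3, 8), Mul(2, Pow(w, 2))))
Function('B')(k) = Mul(4, Pow(k, 2)) (Function('B')(k) = Mul(Mul(2, k), Mul(2, k)) = Mul(4, Pow(k, 2)))
Function('W')(U, v) = Rational(-2168, 13) (Function('W')(U, v) = Mul(-271, Pow(Add(Rational(-3, 8), Mul(2, Pow(1, 2))), -1)) = Mul(-271, Pow(Add(Rational(-3, 8), Mul(2, 1)), -1)) = Mul(-271, Pow(Add(Rational(-3, 8), 2), -1)) = Mul(-271, Pow(Rational(13, 8), -1)) = Mul(-271, Rational(8, 13)) = Rational(-2168, 13))
Mul(Function('W')(224, Function('l')(-5, -17)), Pow(Function('B')(Function('g')(Q)), -1)) = Mul(Rational(-2168, 13), Pow(Mul(4, Pow(7, 2)), -1)) = Mul(Rational(-2168, 13), Pow(Mul(4, 49), -1)) = Mul(Rational(-2168, 13), Pow(196, -1)) = Mul(Rational(-2168, 13), Rational(1, 196)) = Rational(-542, 637)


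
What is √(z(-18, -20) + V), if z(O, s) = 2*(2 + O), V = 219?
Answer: √187 ≈ 13.675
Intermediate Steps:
z(O, s) = 4 + 2*O
√(z(-18, -20) + V) = √((4 + 2*(-18)) + 219) = √((4 - 36) + 219) = √(-32 + 219) = √187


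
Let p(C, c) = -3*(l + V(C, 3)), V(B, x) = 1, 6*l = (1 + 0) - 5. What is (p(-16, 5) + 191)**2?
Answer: 36100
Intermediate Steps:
l = -2/3 (l = ((1 + 0) - 5)/6 = (1 - 5)/6 = (1/6)*(-4) = -2/3 ≈ -0.66667)
p(C, c) = -1 (p(C, c) = -3*(-2/3 + 1) = -3*1/3 = -1)
(p(-16, 5) + 191)**2 = (-1 + 191)**2 = 190**2 = 36100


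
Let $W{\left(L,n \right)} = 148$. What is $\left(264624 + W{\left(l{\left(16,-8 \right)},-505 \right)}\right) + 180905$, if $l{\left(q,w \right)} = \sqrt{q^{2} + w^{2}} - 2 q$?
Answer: $445677$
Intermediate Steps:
$\left(264624 + W{\left(l{\left(16,-8 \right)},-505 \right)}\right) + 180905 = \left(264624 + 148\right) + 180905 = 264772 + 180905 = 445677$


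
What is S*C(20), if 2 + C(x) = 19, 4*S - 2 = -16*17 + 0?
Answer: -2295/2 ≈ -1147.5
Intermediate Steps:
S = -135/2 (S = 1/2 + (-16*17 + 0)/4 = 1/2 + (-272 + 0)/4 = 1/2 + (1/4)*(-272) = 1/2 - 68 = -135/2 ≈ -67.500)
C(x) = 17 (C(x) = -2 + 19 = 17)
S*C(20) = -135/2*17 = -2295/2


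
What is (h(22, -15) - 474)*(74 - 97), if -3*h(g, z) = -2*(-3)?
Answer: 10948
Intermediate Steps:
h(g, z) = -2 (h(g, z) = -(-2)*(-3)/3 = -⅓*6 = -2)
(h(22, -15) - 474)*(74 - 97) = (-2 - 474)*(74 - 97) = -476*(-23) = 10948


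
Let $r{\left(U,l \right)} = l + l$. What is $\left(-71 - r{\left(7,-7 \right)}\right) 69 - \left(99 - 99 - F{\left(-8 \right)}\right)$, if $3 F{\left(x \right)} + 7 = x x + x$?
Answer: $- \frac{11750}{3} \approx -3916.7$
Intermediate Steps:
$r{\left(U,l \right)} = 2 l$
$F{\left(x \right)} = - \frac{7}{3} + \frac{x}{3} + \frac{x^{2}}{3}$ ($F{\left(x \right)} = - \frac{7}{3} + \frac{x x + x}{3} = - \frac{7}{3} + \frac{x^{2} + x}{3} = - \frac{7}{3} + \frac{x + x^{2}}{3} = - \frac{7}{3} + \left(\frac{x}{3} + \frac{x^{2}}{3}\right) = - \frac{7}{3} + \frac{x}{3} + \frac{x^{2}}{3}$)
$\left(-71 - r{\left(7,-7 \right)}\right) 69 - \left(99 - 99 - F{\left(-8 \right)}\right) = \left(-71 - 2 \left(-7\right)\right) 69 + \left(\left(- \frac{7}{3} + \frac{1}{3} \left(-8\right) + \frac{\left(-8\right)^{2}}{3}\right) - \left(99 - 99\right)\right) = \left(-71 - -14\right) 69 - - \frac{49}{3} = \left(-71 + 14\right) 69 - - \frac{49}{3} = \left(-57\right) 69 + \left(\frac{49}{3} + 0\right) = -3933 + \frac{49}{3} = - \frac{11750}{3}$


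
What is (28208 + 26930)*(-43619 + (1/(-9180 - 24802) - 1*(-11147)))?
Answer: -30421385369345/16991 ≈ -1.7904e+9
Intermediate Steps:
(28208 + 26930)*(-43619 + (1/(-9180 - 24802) - 1*(-11147))) = 55138*(-43619 + (1/(-33982) + 11147)) = 55138*(-43619 + (-1/33982 + 11147)) = 55138*(-43619 + 378797353/33982) = 55138*(-1103463505/33982) = -30421385369345/16991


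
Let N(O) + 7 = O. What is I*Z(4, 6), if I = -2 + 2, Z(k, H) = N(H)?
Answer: 0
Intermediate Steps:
N(O) = -7 + O
Z(k, H) = -7 + H
I = 0
I*Z(4, 6) = 0*(-7 + 6) = 0*(-1) = 0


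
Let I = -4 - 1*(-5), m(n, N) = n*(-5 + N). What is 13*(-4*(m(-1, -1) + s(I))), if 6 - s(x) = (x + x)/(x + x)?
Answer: -572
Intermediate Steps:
I = 1 (I = -4 + 5 = 1)
s(x) = 5 (s(x) = 6 - (x + x)/(x + x) = 6 - 2*x/(2*x) = 6 - 2*x*1/(2*x) = 6 - 1*1 = 6 - 1 = 5)
13*(-4*(m(-1, -1) + s(I))) = 13*(-4*(-(-5 - 1) + 5)) = 13*(-4*(-1*(-6) + 5)) = 13*(-4*(6 + 5)) = 13*(-4*11) = 13*(-44) = -572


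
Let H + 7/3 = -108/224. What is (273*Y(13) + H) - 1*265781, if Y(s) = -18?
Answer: -45477233/168 ≈ -2.7070e+5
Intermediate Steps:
H = -473/168 (H = -7/3 - 108/224 = -7/3 - 108*1/224 = -7/3 - 27/56 = -473/168 ≈ -2.8155)
(273*Y(13) + H) - 1*265781 = (273*(-18) - 473/168) - 1*265781 = (-4914 - 473/168) - 265781 = -826025/168 - 265781 = -45477233/168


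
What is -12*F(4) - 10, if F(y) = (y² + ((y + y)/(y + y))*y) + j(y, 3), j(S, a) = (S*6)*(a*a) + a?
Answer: -2878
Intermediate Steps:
j(S, a) = a + 6*S*a² (j(S, a) = (6*S)*a² + a = 6*S*a² + a = a + 6*S*a²)
F(y) = 3 + y² + 55*y (F(y) = (y² + ((y + y)/(y + y))*y) + 3*(1 + 6*y*3) = (y² + ((2*y)/((2*y)))*y) + 3*(1 + 18*y) = (y² + ((2*y)*(1/(2*y)))*y) + (3 + 54*y) = (y² + 1*y) + (3 + 54*y) = (y² + y) + (3 + 54*y) = (y + y²) + (3 + 54*y) = 3 + y² + 55*y)
-12*F(4) - 10 = -12*(3 + 4² + 55*4) - 10 = -12*(3 + 16 + 220) - 10 = -12*239 - 10 = -2868 - 10 = -2878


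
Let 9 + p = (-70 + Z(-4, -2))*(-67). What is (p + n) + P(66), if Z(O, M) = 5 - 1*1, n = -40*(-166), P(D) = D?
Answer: 11119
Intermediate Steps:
n = 6640
Z(O, M) = 4 (Z(O, M) = 5 - 1 = 4)
p = 4413 (p = -9 + (-70 + 4)*(-67) = -9 - 66*(-67) = -9 + 4422 = 4413)
(p + n) + P(66) = (4413 + 6640) + 66 = 11053 + 66 = 11119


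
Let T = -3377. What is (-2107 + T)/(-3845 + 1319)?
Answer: 914/421 ≈ 2.1710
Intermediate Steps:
(-2107 + T)/(-3845 + 1319) = (-2107 - 3377)/(-3845 + 1319) = -5484/(-2526) = -5484*(-1/2526) = 914/421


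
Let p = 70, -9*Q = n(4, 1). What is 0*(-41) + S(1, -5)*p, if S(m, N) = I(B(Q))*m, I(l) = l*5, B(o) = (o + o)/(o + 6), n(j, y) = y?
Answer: -700/53 ≈ -13.208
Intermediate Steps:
Q = -⅑ (Q = -⅑*1 = -⅑ ≈ -0.11111)
B(o) = 2*o/(6 + o) (B(o) = (2*o)/(6 + o) = 2*o/(6 + o))
I(l) = 5*l
S(m, N) = -10*m/53 (S(m, N) = (5*(2*(-⅑)/(6 - ⅑)))*m = (5*(2*(-⅑)/(53/9)))*m = (5*(2*(-⅑)*(9/53)))*m = (5*(-2/53))*m = -10*m/53)
0*(-41) + S(1, -5)*p = 0*(-41) - 10/53*1*70 = 0 - 10/53*70 = 0 - 700/53 = -700/53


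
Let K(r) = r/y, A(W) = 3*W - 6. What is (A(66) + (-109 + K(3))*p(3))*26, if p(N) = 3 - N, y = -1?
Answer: 4992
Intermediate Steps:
A(W) = -6 + 3*W
K(r) = -r (K(r) = r/(-1) = r*(-1) = -r)
(A(66) + (-109 + K(3))*p(3))*26 = ((-6 + 3*66) + (-109 - 1*3)*(3 - 1*3))*26 = ((-6 + 198) + (-109 - 3)*(3 - 3))*26 = (192 - 112*0)*26 = (192 + 0)*26 = 192*26 = 4992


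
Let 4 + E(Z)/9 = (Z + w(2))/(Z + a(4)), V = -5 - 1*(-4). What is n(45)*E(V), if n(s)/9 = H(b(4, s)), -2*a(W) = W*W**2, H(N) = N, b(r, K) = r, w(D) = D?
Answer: -14364/11 ≈ -1305.8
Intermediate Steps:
V = -1 (V = -5 + 4 = -1)
a(W) = -W**3/2 (a(W) = -W*W**2/2 = -W**3/2)
E(Z) = -36 + 9*(2 + Z)/(-32 + Z) (E(Z) = -36 + 9*((Z + 2)/(Z - 1/2*4**3)) = -36 + 9*((2 + Z)/(Z - 1/2*64)) = -36 + 9*((2 + Z)/(Z - 32)) = -36 + 9*((2 + Z)/(-32 + Z)) = -36 + 9*(2 + Z)/(-32 + Z))
n(s) = 36 (n(s) = 9*4 = 36)
n(45)*E(V) = 36*(9*(130 - 3*(-1))/(-32 - 1)) = 36*(9*(130 + 3)/(-33)) = 36*(9*(-1/33)*133) = 36*(-399/11) = -14364/11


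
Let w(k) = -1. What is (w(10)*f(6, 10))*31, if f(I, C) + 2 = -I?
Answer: 248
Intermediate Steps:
f(I, C) = -2 - I
(w(10)*f(6, 10))*31 = -(-2 - 1*6)*31 = -(-2 - 6)*31 = -1*(-8)*31 = 8*31 = 248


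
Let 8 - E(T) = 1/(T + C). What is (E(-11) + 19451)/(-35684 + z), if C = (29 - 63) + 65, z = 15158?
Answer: -389179/410520 ≈ -0.94801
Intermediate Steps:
C = 31 (C = -34 + 65 = 31)
E(T) = 8 - 1/(31 + T) (E(T) = 8 - 1/(T + 31) = 8 - 1/(31 + T))
(E(-11) + 19451)/(-35684 + z) = ((247 + 8*(-11))/(31 - 11) + 19451)/(-35684 + 15158) = ((247 - 88)/20 + 19451)/(-20526) = ((1/20)*159 + 19451)*(-1/20526) = (159/20 + 19451)*(-1/20526) = (389179/20)*(-1/20526) = -389179/410520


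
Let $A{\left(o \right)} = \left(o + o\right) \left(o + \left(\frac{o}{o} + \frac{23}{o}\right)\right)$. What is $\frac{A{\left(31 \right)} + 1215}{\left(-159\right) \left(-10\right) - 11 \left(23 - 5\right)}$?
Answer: $\frac{3245}{1392} \approx 2.3312$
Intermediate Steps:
$A{\left(o \right)} = 2 o \left(1 + o + \frac{23}{o}\right)$ ($A{\left(o \right)} = 2 o \left(o + \left(1 + \frac{23}{o}\right)\right) = 2 o \left(1 + o + \frac{23}{o}\right)$)
$\frac{A{\left(31 \right)} + 1215}{\left(-159\right) \left(-10\right) - 11 \left(23 - 5\right)} = \frac{\left(46 + 2 \cdot 31 + 2 \cdot 31^{2}\right) + 1215}{\left(-159\right) \left(-10\right) - 11 \left(23 - 5\right)} = \frac{\left(46 + 62 + 2 \cdot 961\right) + 1215}{1590 - 198} = \frac{\left(46 + 62 + 1922\right) + 1215}{1590 - 198} = \frac{2030 + 1215}{1392} = 3245 \cdot \frac{1}{1392} = \frac{3245}{1392}$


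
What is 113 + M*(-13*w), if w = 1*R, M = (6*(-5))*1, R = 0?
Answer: 113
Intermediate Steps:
M = -30 (M = -30*1 = -30)
w = 0 (w = 1*0 = 0)
113 + M*(-13*w) = 113 - (-390)*0 = 113 - 30*0 = 113 + 0 = 113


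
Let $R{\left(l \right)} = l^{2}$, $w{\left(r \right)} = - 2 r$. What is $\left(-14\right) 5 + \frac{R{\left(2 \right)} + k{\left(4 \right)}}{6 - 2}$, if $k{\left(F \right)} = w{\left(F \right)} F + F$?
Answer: $-76$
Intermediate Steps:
$k{\left(F \right)} = F - 2 F^{2}$ ($k{\left(F \right)} = - 2 F F + F = - 2 F^{2} + F = F - 2 F^{2}$)
$\left(-14\right) 5 + \frac{R{\left(2 \right)} + k{\left(4 \right)}}{6 - 2} = \left(-14\right) 5 + \frac{2^{2} + 4 \left(1 - 8\right)}{6 - 2} = -70 + \frac{4 + 4 \left(1 - 8\right)}{4} = -70 + \left(4 + 4 \left(-7\right)\right) \frac{1}{4} = -70 + \left(4 - 28\right) \frac{1}{4} = -70 - 6 = -76$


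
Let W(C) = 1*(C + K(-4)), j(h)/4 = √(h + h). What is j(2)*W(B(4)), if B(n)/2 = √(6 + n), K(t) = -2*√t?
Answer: -32*I + 16*√10 ≈ 50.596 - 32.0*I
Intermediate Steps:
B(n) = 2*√(6 + n)
j(h) = 4*√2*√h (j(h) = 4*√(h + h) = 4*√(2*h) = 4*(√2*√h) = 4*√2*√h)
W(C) = C - 4*I (W(C) = 1*(C - 4*I) = C - 4*I)
j(2)*W(B(4)) = (4*√2*√2)*(2*√(6 + 4) - 4*I) = 8*(2*√10 - 4*I) = 8*(-4*I + 2*√10) = -32*I + 16*√10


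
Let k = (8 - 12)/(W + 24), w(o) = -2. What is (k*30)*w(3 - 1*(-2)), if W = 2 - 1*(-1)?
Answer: 80/9 ≈ 8.8889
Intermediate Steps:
W = 3 (W = 2 + 1 = 3)
k = -4/27 (k = (8 - 12)/(3 + 24) = -4/27 ≈ -0.14815)
(k*30)*w(3 - 1*(-2)) = -4/27*30*(-2) = -40/9*(-2) = 80/9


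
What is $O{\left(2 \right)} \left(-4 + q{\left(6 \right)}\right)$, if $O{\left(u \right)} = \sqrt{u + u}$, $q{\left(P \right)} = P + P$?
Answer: $16$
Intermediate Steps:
$q{\left(P \right)} = 2 P$
$O{\left(u \right)} = \sqrt{2} \sqrt{u}$ ($O{\left(u \right)} = \sqrt{2 u} = \sqrt{2} \sqrt{u}$)
$O{\left(2 \right)} \left(-4 + q{\left(6 \right)}\right) = \sqrt{2} \sqrt{2} \left(-4 + 2 \cdot 6\right) = 2 \left(-4 + 12\right) = 2 \cdot 8 = 16$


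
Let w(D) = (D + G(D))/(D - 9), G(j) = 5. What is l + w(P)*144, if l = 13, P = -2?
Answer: -289/11 ≈ -26.273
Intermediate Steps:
w(D) = (5 + D)/(-9 + D) (w(D) = (D + 5)/(D - 9) = (5 + D)/(-9 + D))
l + w(P)*144 = 13 + ((5 - 2)/(-9 - 2))*144 = 13 + (3/(-11))*144 = 13 - 1/11*3*144 = 13 - 3/11*144 = 13 - 432/11 = -289/11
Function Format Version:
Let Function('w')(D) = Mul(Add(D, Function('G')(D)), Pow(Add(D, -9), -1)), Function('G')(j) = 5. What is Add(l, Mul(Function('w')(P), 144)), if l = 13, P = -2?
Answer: Rational(-289, 11) ≈ -26.273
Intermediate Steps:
Function('w')(D) = Mul(Pow(Add(-9, D), -1), Add(5, D)) (Function('w')(D) = Mul(Add(D, 5), Pow(Add(D, -9), -1)) = Mul(Add(5, D), Pow(Add(-9, D), -1)) = Mul(Pow(Add(-9, D), -1), Add(5, D)))
Add(l, Mul(Function('w')(P), 144)) = Add(13, Mul(Mul(Pow(Add(-9, -2), -1), Add(5, -2)), 144)) = Add(13, Mul(Mul(Pow(-11, -1), 3), 144)) = Add(13, Mul(Mul(Rational(-1, 11), 3), 144)) = Add(13, Mul(Rational(-3, 11), 144)) = Add(13, Rational(-432, 11)) = Rational(-289, 11)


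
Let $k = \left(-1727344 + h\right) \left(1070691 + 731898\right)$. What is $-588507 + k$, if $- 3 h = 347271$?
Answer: $-3322354176996$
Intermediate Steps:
$h = -115757$ ($h = \left(- \frac{1}{3}\right) 347271 = -115757$)
$k = -3322353588489$ ($k = \left(-1727344 - 115757\right) \left(1070691 + 731898\right) = \left(-1843101\right) 1802589 = -3322353588489$)
$-588507 + k = -588507 - 3322353588489 = -3322354176996$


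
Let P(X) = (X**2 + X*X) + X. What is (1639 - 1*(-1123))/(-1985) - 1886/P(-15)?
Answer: -989036/172695 ≈ -5.7271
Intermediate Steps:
P(X) = X + 2*X**2 (P(X) = (X**2 + X**2) + X = 2*X**2 + X = X + 2*X**2)
(1639 - 1*(-1123))/(-1985) - 1886/P(-15) = (1639 - 1*(-1123))/(-1985) - 1886*(-1/(15*(1 + 2*(-15)))) = (1639 + 1123)*(-1/1985) - 1886*(-1/(15*(1 - 30))) = 2762*(-1/1985) - 1886/((-15*(-29))) = -2762/1985 - 1886/435 = -989036/172695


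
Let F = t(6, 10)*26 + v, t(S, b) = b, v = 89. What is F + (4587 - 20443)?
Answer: -15507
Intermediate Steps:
F = 349 (F = 10*26 + 89 = 260 + 89 = 349)
F + (4587 - 20443) = 349 + (4587 - 20443) = 349 - 15856 = -15507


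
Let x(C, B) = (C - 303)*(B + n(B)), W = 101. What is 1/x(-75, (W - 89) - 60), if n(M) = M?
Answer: 1/36288 ≈ 2.7557e-5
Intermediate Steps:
x(C, B) = 2*B*(-303 + C) (x(C, B) = (C - 303)*(B + B) = (-303 + C)*(2*B) = 2*B*(-303 + C))
1/x(-75, (W - 89) - 60) = 1/(2*((101 - 89) - 60)*(-303 - 75)) = 1/(2*(12 - 60)*(-378)) = 1/(2*(-48)*(-378)) = 1/36288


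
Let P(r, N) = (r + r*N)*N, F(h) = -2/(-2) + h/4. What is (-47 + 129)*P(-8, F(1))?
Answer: -1845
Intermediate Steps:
F(h) = 1 + h/4 (F(h) = -2*(-½) + h*(¼) = 1 + h/4)
P(r, N) = N*(r + N*r) (P(r, N) = (r + N*r)*N = N*(r + N*r))
(-47 + 129)*P(-8, F(1)) = (-47 + 129)*((1 + (¼)*1)*(-8)*(1 + (1 + (¼)*1))) = 82*((1 + ¼)*(-8)*(1 + (1 + ¼))) = 82*((5/4)*(-8)*(1 + 5/4)) = 82*((5/4)*(-8)*(9/4)) = 82*(-45/2) = -1845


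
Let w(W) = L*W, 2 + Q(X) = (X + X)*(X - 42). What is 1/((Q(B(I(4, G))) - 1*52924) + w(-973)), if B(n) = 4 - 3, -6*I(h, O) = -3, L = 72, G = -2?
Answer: -1/123064 ≈ -8.1258e-6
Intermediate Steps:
I(h, O) = ½ (I(h, O) = -⅙*(-3) = ½)
B(n) = 1
Q(X) = -2 + 2*X*(-42 + X) (Q(X) = -2 + (X + X)*(X - 42) = -2 + (2*X)*(-42 + X) = -2 + 2*X*(-42 + X))
w(W) = 72*W
1/((Q(B(I(4, G))) - 1*52924) + w(-973)) = 1/(((-2 - 84*1 + 2*1²) - 1*52924) + 72*(-973)) = 1/(((-2 - 84 + 2*1) - 52924) - 70056) = 1/(((-2 - 84 + 2) - 52924) - 70056) = 1/((-84 - 52924) - 70056) = 1/(-53008 - 70056) = 1/(-123064) = -1/123064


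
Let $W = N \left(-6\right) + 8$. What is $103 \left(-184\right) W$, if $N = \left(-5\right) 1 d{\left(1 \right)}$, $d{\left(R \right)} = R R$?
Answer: $-720176$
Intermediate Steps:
$d{\left(R \right)} = R^{2}$
$N = -5$ ($N = \left(-5\right) 1 \cdot 1^{2} = \left(-5\right) 1 = -5$)
$W = 38$ ($W = \left(-5\right) \left(-6\right) + 8 = 30 + 8 = 38$)
$103 \left(-184\right) W = 103 \left(-184\right) 38 = \left(-18952\right) 38 = -720176$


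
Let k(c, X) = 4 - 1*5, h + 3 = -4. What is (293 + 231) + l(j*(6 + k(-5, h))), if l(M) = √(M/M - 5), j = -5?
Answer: 524 + 2*I ≈ 524.0 + 2.0*I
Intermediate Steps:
h = -7 (h = -3 - 4 = -7)
k(c, X) = -1 (k(c, X) = 4 - 5 = -1)
l(M) = 2*I (l(M) = √(1 - 5) = √(-4) = 2*I)
(293 + 231) + l(j*(6 + k(-5, h))) = (293 + 231) + 2*I = 524 + 2*I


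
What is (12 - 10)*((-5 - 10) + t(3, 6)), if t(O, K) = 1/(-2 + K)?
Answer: -59/2 ≈ -29.500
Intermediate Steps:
(12 - 10)*((-5 - 10) + t(3, 6)) = (12 - 10)*((-5 - 10) + 1/(-2 + 6)) = 2*(-15 + 1/4) = 2*(-15 + ¼) = 2*(-59/4) = -59/2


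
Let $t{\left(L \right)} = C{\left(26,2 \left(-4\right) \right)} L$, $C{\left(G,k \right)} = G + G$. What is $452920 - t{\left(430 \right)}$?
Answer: $430560$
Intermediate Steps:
$C{\left(G,k \right)} = 2 G$
$t{\left(L \right)} = 52 L$ ($t{\left(L \right)} = 2 \cdot 26 L = 52 L$)
$452920 - t{\left(430 \right)} = 452920 - 52 \cdot 430 = 452920 - 22360 = 430560$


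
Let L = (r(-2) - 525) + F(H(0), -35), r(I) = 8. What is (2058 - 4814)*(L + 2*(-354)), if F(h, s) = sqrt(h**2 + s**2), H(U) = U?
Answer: 3279640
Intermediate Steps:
L = -482 (L = (8 - 525) + sqrt(0**2 + (-35)**2) = -517 + sqrt(0 + 1225) = -517 + sqrt(1225) = -517 + 35 = -482)
(2058 - 4814)*(L + 2*(-354)) = (2058 - 4814)*(-482 + 2*(-354)) = -2756*(-482 - 708) = -2756*(-1190) = 3279640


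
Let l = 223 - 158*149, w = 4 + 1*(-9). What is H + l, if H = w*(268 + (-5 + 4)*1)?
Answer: -24654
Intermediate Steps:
w = -5 (w = 4 - 9 = -5)
H = -1335 (H = -5*(268 + (-5 + 4)*1) = -5*(268 - 1*1) = -5*(268 - 1) = -5*267 = -1335)
l = -23319 (l = 223 - 23542 = -23319)
H + l = -1335 - 23319 = -24654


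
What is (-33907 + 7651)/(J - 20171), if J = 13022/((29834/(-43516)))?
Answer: 130553584/194741161 ≈ 0.67039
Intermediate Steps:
J = -283332676/14917 (J = 13022/((29834*(-1/43516))) = 13022/(-14917/21758) = 13022*(-21758/14917) = -283332676/14917 ≈ -18994.)
(-33907 + 7651)/(J - 20171) = (-33907 + 7651)/(-283332676/14917 - 20171) = -26256/(-584223483/14917) = -26256*(-14917/584223483) = 130553584/194741161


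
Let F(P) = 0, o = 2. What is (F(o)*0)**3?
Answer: 0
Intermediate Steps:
(F(o)*0)**3 = (0*0)**3 = 0**3 = 0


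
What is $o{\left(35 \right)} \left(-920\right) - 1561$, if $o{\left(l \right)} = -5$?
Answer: $3039$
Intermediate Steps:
$o{\left(35 \right)} \left(-920\right) - 1561 = \left(-5\right) \left(-920\right) - 1561 = 4600 - 1561 = 3039$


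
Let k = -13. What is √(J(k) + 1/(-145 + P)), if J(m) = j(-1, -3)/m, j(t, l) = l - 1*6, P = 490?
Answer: √13984230/4485 ≈ 0.83379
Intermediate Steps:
j(t, l) = -6 + l (j(t, l) = l - 6 = -6 + l)
J(m) = -9/m (J(m) = (-6 - 3)/m = -9/m)
√(J(k) + 1/(-145 + P)) = √(-9/(-13) + 1/(-145 + 490)) = √(-9*(-1/13) + 1/345) = √(9/13 + 1/345) = √(3118/4485) = √13984230/4485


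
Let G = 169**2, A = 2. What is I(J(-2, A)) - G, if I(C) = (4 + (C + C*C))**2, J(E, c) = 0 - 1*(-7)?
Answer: -24961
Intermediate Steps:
G = 28561
J(E, c) = 7 (J(E, c) = 0 + 7 = 7)
I(C) = (4 + C + C**2)**2 (I(C) = (4 + (C + C**2))**2 = (4 + C + C**2)**2)
I(J(-2, A)) - G = (4 + 7 + 7**2)**2 - 1*28561 = (4 + 7 + 49)**2 - 28561 = 60**2 - 28561 = 3600 - 28561 = -24961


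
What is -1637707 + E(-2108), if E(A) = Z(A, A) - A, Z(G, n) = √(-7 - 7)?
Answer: -1635599 + I*√14 ≈ -1.6356e+6 + 3.7417*I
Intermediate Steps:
Z(G, n) = I*√14 (Z(G, n) = √(-14) = I*√14)
E(A) = -A + I*√14 (E(A) = I*√14 - A = -A + I*√14)
-1637707 + E(-2108) = -1637707 + (-1*(-2108) + I*√14) = -1637707 + (2108 + I*√14) = -1635599 + I*√14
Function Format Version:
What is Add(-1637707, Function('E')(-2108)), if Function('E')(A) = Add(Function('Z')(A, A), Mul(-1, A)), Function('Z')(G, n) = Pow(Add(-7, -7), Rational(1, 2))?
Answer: Add(-1635599, Mul(I, Pow(14, Rational(1, 2)))) ≈ Add(-1.6356e+6, Mul(3.7417, I))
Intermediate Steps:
Function('Z')(G, n) = Mul(I, Pow(14, Rational(1, 2))) (Function('Z')(G, n) = Pow(-14, Rational(1, 2)) = Mul(I, Pow(14, Rational(1, 2))))
Function('E')(A) = Add(Mul(-1, A), Mul(I, Pow(14, Rational(1, 2)))) (Function('E')(A) = Add(Mul(I, Pow(14, Rational(1, 2))), Mul(-1, A)) = Add(Mul(-1, A), Mul(I, Pow(14, Rational(1, 2)))))
Add(-1637707, Function('E')(-2108)) = Add(-1637707, Add(Mul(-1, -2108), Mul(I, Pow(14, Rational(1, 2))))) = Add(-1637707, Add(2108, Mul(I, Pow(14, Rational(1, 2))))) = Add(-1635599, Mul(I, Pow(14, Rational(1, 2))))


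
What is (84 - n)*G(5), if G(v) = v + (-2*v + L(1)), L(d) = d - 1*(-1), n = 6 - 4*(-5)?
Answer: -174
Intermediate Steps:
n = 26 (n = 6 + 20 = 26)
L(d) = 1 + d (L(d) = d + 1 = 1 + d)
G(v) = 2 - v (G(v) = v + (-2*v + (1 + 1)) = v + (-2*v + 2) = v + (2 - 2*v) = 2 - v)
(84 - n)*G(5) = (84 - 1*26)*(2 - 1*5) = (84 - 26)*(2 - 5) = 58*(-3) = -174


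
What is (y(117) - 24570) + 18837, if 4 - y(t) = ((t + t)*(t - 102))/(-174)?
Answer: -165556/29 ≈ -5708.8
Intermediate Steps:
y(t) = 4 + t*(-102 + t)/87 (y(t) = 4 - (t + t)*(t - 102)/(-174) = 4 - (2*t)*(-102 + t)*(-1)/174 = 4 - 2*t*(-102 + t)*(-1)/174 = 4 - (-1)*t*(-102 + t)/87 = 4 + t*(-102 + t)/87)
(y(117) - 24570) + 18837 = ((4 - 34/29*117 + (1/87)*117²) - 24570) + 18837 = ((4 - 3978/29 + (1/87)*13689) - 24570) + 18837 = ((4 - 3978/29 + 4563/29) - 24570) + 18837 = (701/29 - 24570) + 18837 = -711829/29 + 18837 = -165556/29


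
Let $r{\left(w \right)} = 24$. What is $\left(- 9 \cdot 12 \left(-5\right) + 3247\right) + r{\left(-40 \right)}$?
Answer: $3811$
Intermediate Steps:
$\left(- 9 \cdot 12 \left(-5\right) + 3247\right) + r{\left(-40 \right)} = \left(- 9 \cdot 12 \left(-5\right) + 3247\right) + 24 = \left(\left(-9\right) \left(-60\right) + 3247\right) + 24 = \left(540 + 3247\right) + 24 = 3787 + 24 = 3811$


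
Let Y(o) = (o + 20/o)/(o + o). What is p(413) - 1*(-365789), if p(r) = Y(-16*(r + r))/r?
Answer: 13193218607573765/36067838464 ≈ 3.6579e+5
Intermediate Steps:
Y(o) = (o + 20/o)/(2*o) (Y(o) = (o + 20/o)/((2*o)) = (1/(2*o))*(o + 20/o) = (o + 20/o)/(2*o))
p(r) = (1/2 + 5/(512*r**2))/r (p(r) = (1/2 + 10/(-16*(r + r))**2)/r = (1/2 + 10/(-32*r)**2)/r = (1/2 + 10*(1/(1024*r**2)))/r = (1/2 + 5/(512*r**2))/r)
p(413) - 1*(-365789) = (1/512)*(5 + 256*413**2)/413**3 - 1*(-365789) = (1/512)*(1/70444997)*(5 + 256*170569) + 365789 = (1/512)*(1/70444997)*(5 + 43665664) + 365789 = (1/512)*(1/70444997)*43665669 + 365789 = 43665669/36067838464 + 365789 = 13193218607573765/36067838464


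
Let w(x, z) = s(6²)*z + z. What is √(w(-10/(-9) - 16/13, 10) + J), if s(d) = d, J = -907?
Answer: I*√537 ≈ 23.173*I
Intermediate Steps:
w(x, z) = 37*z (w(x, z) = 6²*z + z = 36*z + z = 37*z)
√(w(-10/(-9) - 16/13, 10) + J) = √(37*10 - 907) = √(370 - 907) = √(-537) = I*√537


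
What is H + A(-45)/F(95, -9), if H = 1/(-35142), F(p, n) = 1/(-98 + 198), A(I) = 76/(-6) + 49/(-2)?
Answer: -130611101/35142 ≈ -3716.7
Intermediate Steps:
A(I) = -223/6 (A(I) = 76*(-⅙) + 49*(-½) = -38/3 - 49/2 = -223/6)
F(p, n) = 1/100
H = -1/35142 ≈ -2.8456e-5
H + A(-45)/F(95, -9) = -1/35142 - 223/(6*1/100) = -1/35142 - 223/6*100 = -1/35142 - 11150/3 = -130611101/35142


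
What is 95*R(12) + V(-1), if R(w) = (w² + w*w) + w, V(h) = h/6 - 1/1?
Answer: 170993/6 ≈ 28499.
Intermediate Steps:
V(h) = -1 + h/6 (V(h) = h*(⅙) - 1*1 = h/6 - 1 = -1 + h/6)
R(w) = w + 2*w² (R(w) = (w² + w²) + w = 2*w² + w = w + 2*w²)
95*R(12) + V(-1) = 95*(12*(1 + 2*12)) + (-1 + (⅙)*(-1)) = 95*(12*(1 + 24)) + (-1 - ⅙) = 95*(12*25) - 7/6 = 95*300 - 7/6 = 28500 - 7/6 = 170993/6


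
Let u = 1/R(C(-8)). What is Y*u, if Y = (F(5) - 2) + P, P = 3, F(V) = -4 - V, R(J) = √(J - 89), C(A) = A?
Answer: 8*I*√97/97 ≈ 0.81228*I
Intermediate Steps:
R(J) = √(-89 + J)
u = -I*√97/97 (u = 1/(√(-89 - 8)) = 1/(√(-97)) = 1/(I*√97) = -I*√97/97 ≈ -0.10153*I)
Y = -8 (Y = ((-4 - 1*5) - 2) + 3 = ((-4 - 5) - 2) + 3 = (-9 - 2) + 3 = -11 + 3 = -8)
Y*u = -(-8)*I*√97/97 = 8*I*√97/97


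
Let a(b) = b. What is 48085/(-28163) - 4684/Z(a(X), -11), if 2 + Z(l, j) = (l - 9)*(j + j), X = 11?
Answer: 64851791/647749 ≈ 100.12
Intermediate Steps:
Z(l, j) = -2 + 2*j*(-9 + l) (Z(l, j) = -2 + (l - 9)*(j + j) = -2 + (-9 + l)*(2*j) = -2 + 2*j*(-9 + l))
48085/(-28163) - 4684/Z(a(X), -11) = 48085/(-28163) - 4684/(-2 - 18*(-11) + 2*(-11)*11) = 48085*(-1/28163) - 4684/(-2 + 198 - 242) = -48085/28163 - 4684/(-46) = -48085/28163 - 4684*(-1/46) = -48085/28163 + 2342/23 = 64851791/647749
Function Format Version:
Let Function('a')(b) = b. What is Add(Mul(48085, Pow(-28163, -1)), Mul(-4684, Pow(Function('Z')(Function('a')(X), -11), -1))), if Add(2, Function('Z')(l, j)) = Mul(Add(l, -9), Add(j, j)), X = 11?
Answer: Rational(64851791, 647749) ≈ 100.12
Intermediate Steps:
Function('Z')(l, j) = Add(-2, Mul(2, j, Add(-9, l))) (Function('Z')(l, j) = Add(-2, Mul(Add(l, -9), Add(j, j))) = Add(-2, Mul(Add(-9, l), Mul(2, j))) = Add(-2, Mul(2, j, Add(-9, l))))
Add(Mul(48085, Pow(-28163, -1)), Mul(-4684, Pow(Function('Z')(Function('a')(X), -11), -1))) = Add(Mul(48085, Pow(-28163, -1)), Mul(-4684, Pow(Add(-2, Mul(-18, -11), Mul(2, -11, 11)), -1))) = Add(Mul(48085, Rational(-1, 28163)), Mul(-4684, Pow(Add(-2, 198, -242), -1))) = Add(Rational(-48085, 28163), Mul(-4684, Pow(-46, -1))) = Add(Rational(-48085, 28163), Mul(-4684, Rational(-1, 46))) = Add(Rational(-48085, 28163), Rational(2342, 23)) = Rational(64851791, 647749)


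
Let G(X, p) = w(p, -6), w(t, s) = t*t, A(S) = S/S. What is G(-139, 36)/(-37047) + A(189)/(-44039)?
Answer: -19037197/543837611 ≈ -0.035005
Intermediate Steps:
A(S) = 1
w(t, s) = t²
G(X, p) = p²
G(-139, 36)/(-37047) + A(189)/(-44039) = 36²/(-37047) + 1/(-44039) = 1296*(-1/37047) + 1*(-1/44039) = -432/12349 - 1/44039 = -19037197/543837611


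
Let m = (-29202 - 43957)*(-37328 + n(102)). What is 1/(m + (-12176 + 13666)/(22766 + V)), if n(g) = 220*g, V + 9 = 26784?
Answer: 49541/53959620844362 ≈ 9.1811e-10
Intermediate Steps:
V = 26775 (V = -9 + 26784 = 26775)
m = 1089191192 (m = (-29202 - 43957)*(-37328 + 220*102) = -73159*(-37328 + 22440) = -73159*(-14888) = 1089191192)
1/(m + (-12176 + 13666)/(22766 + V)) = 1/(1089191192 + (-12176 + 13666)/(22766 + 26775)) = 1/(1089191192 + 1490/49541) = 1/(53959620844362/49541) = 49541/53959620844362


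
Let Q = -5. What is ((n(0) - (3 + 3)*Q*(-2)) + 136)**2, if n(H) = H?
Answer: 5776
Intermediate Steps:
((n(0) - (3 + 3)*Q*(-2)) + 136)**2 = ((0 - (3 + 3)*(-5)*(-2)) + 136)**2 = ((0 - 6*(-5)*(-2)) + 136)**2 = ((0 - (-30)*(-2)) + 136)**2 = ((0 - 1*60) + 136)**2 = ((0 - 60) + 136)**2 = (-60 + 136)**2 = 76**2 = 5776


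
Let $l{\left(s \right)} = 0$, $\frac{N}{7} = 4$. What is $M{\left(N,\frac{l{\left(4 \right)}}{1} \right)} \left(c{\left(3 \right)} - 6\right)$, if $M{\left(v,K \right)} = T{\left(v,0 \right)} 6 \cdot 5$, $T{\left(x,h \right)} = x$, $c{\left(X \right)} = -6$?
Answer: $-10080$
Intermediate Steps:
$N = 28$ ($N = 7 \cdot 4 = 28$)
$M{\left(v,K \right)} = 30 v$ ($M{\left(v,K \right)} = v 6 \cdot 5 = 6 v 5 = 30 v$)
$M{\left(N,\frac{l{\left(4 \right)}}{1} \right)} \left(c{\left(3 \right)} - 6\right) = 30 \cdot 28 \left(-6 - 6\right) = 840 \left(-6 - 6\right) = 840 \left(-12\right) = -10080$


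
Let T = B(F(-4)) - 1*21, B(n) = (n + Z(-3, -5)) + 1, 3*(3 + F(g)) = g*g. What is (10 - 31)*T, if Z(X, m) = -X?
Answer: 308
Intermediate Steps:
F(g) = -3 + g²/3 (F(g) = -3 + (g*g)/3 = -3 + g²/3)
B(n) = 4 + n (B(n) = (n - 1*(-3)) + 1 = (n + 3) + 1 = (3 + n) + 1 = 4 + n)
T = -44/3 (T = (4 + (-3 + (⅓)*(-4)²)) - 1*21 = (4 + (-3 + (⅓)*16)) - 21 = (4 + (-3 + 16/3)) - 21 = (4 + 7/3) - 21 = 19/3 - 21 = -44/3 ≈ -14.667)
(10 - 31)*T = (10 - 31)*(-44/3) = -21*(-44/3) = 308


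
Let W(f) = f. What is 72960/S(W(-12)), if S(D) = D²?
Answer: 1520/3 ≈ 506.67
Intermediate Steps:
72960/S(W(-12)) = 72960/((-12)²) = 72960/144 = 72960*(1/144) = 1520/3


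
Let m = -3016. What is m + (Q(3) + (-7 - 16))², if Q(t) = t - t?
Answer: -2487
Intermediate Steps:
Q(t) = 0
m + (Q(3) + (-7 - 16))² = -3016 + (0 + (-7 - 16))² = -3016 + (0 - 23)² = -3016 + (-23)² = -3016 + 529 = -2487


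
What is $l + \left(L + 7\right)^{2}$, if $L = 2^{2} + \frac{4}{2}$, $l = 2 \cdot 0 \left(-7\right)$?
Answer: $169$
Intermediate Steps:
$l = 0$ ($l = 0 \left(-7\right) = 0$)
$L = 6$ ($L = 4 + 4 \cdot \frac{1}{2} = 4 + 2 = 6$)
$l + \left(L + 7\right)^{2} = 0 + \left(6 + 7\right)^{2} = 0 + 13^{2} = 0 + 169 = 169$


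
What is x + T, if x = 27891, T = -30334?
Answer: -2443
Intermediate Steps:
x + T = 27891 - 30334 = -2443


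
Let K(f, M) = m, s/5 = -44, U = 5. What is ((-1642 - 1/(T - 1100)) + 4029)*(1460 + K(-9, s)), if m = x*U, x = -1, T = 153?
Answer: 3289012950/947 ≈ 3.4731e+6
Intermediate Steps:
s = -220 (s = 5*(-44) = -220)
m = -5 (m = -1*5 = -5)
K(f, M) = -5
((-1642 - 1/(T - 1100)) + 4029)*(1460 + K(-9, s)) = ((-1642 - 1/(153 - 1100)) + 4029)*(1460 - 5) = ((-1642 - 1/(-947)) + 4029)*1455 = ((-1642 - 1*(-1/947)) + 4029)*1455 = ((-1642 + 1/947) + 4029)*1455 = (-1554973/947 + 4029)*1455 = (2260490/947)*1455 = 3289012950/947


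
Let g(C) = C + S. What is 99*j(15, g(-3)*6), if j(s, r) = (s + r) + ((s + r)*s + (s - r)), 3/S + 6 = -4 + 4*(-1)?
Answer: -23760/7 ≈ -3394.3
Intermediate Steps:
S = -3/14 (S = 3/(-6 + (-4 + 4*(-1))) = 3/(-6 + (-4 - 4)) = 3/(-6 - 8) = 3/(-14) = 3*(-1/14) = -3/14 ≈ -0.21429)
g(C) = -3/14 + C (g(C) = C - 3/14 = -3/14 + C)
j(s, r) = 2*s + s*(r + s) (j(s, r) = (r + s) + ((r + s)*s + (s - r)) = (r + s) + (s*(r + s) + (s - r)) = (r + s) + (s - r + s*(r + s)) = 2*s + s*(r + s))
99*j(15, g(-3)*6) = 99*(15*(2 + (-3/14 - 3)*6 + 15)) = 99*(15*(2 - 45/14*6 + 15)) = 99*(15*(2 - 135/7 + 15)) = 99*(15*(-16/7)) = 99*(-240/7) = -23760/7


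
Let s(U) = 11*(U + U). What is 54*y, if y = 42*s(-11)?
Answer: -548856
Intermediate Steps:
s(U) = 22*U (s(U) = 11*(2*U) = 22*U)
y = -10164 (y = 42*(22*(-11)) = 42*(-242) = -10164)
54*y = 54*(-10164) = -548856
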